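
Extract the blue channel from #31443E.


Color: #31443E
R = 31 = 49
G = 44 = 68
B = 3E = 62
Blue = 62


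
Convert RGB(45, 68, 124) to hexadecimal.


R = 45 → 2D (hex)
G = 68 → 44 (hex)
B = 124 → 7C (hex)
Hex = #2D447C


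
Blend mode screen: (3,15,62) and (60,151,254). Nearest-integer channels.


Screen: C = 255 - (255-A)×(255-B)/255, rounded to nearest integer
R: 255 - (255-3)×(255-60)/255 = 255 - 49140/255 ≈ 255 - 192.706 = 62.294 → 62
G: 255 - (255-15)×(255-151)/255 = 255 - 24960/255 ≈ 255 - 97.882 = 157.118 → 157
B: 255 - (255-62)×(255-254)/255 = 255 - 193/255 ≈ 255 - 0.757 = 254.243 → 254
= RGB(62, 157, 254)


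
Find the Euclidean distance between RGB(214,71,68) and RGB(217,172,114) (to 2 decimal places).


d = √[(R₁-R₂)² + (G₁-G₂)² + (B₁-B₂)²]
d = √[(214-217)² + (71-172)² + (68-114)²]
d = √[9 + 10201 + 2116]
d = √12326
d ≈ 111.02


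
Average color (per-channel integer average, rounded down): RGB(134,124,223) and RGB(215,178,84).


Midpoint: each channel = ⌊(C₁+C₂)/2⌋
R: ⌊(134+215)/2⌋ = 174
G: ⌊(124+178)/2⌋ = 151
B: ⌊(223+84)/2⌋ = 153
= RGB(174, 151, 153)


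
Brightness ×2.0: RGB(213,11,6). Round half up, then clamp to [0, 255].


Multiply each channel by 2.0, round half up, clamp to [0, 255]
R: 213×2.0 = 426 → clamp → 255
G: 11×2.0 = 22
B: 6×2.0 = 12
= RGB(255, 22, 12)


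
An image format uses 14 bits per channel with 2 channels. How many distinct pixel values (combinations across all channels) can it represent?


Total bits = 14 bits/channel × 2 channels = 28 bits
Distinct pixel values = 2^28
= 268,435,456 pixel values


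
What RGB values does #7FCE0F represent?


7F → 127 (R)
CE → 206 (G)
0F → 15 (B)
= RGB(127, 206, 15)


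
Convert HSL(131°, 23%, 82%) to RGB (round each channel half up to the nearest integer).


H=131°, S=0.23, L=0.82
C = (1-|2L-1|)×S = (1-|0.64|)×0.23 = 0.0828
H' = H/60 = 131/60 ≈ 2.1833; X = C×(1-|H' mod 2 - 1|) = 0.01518
m = L - C/2 = 0.82 - 0.0414 = 0.7786
Sector ⌊H'⌋ = 2 → (R',G',B') = (0.0, 0.0828, 0.01518)
RGB = ((R'+m)×255, (G'+m)×255, (B'+m)×255) = (198.543, 219.657, 202.4139)
Round half up → RGB(199, 220, 202)


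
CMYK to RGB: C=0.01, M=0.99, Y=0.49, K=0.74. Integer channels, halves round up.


R = 255 × (1-C) × (1-K) = 255 × 0.99 × 0.26 = 65.637 → 66
G = 255 × (1-M) × (1-K) = 255 × 0.01 × 0.26 = 0.663 → 1
B = 255 × (1-Y) × (1-K) = 255 × 0.51 × 0.26 = 33.813 → 34
= RGB(66, 1, 34)


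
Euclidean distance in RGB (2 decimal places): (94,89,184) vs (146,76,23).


d = √[(R₁-R₂)² + (G₁-G₂)² + (B₁-B₂)²]
d = √[(94-146)² + (89-76)² + (184-23)²]
d = √[2704 + 169 + 25921]
d = √28794
d ≈ 169.69


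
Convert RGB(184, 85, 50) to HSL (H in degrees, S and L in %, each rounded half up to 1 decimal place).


Normalize: R'=184/255≈0.7216, G'=85/255≈0.3333, B'=50/255≈0.1961
Max=184/255, Min=50/255, Δ=Max-Min=134/255
L = (Max+Min)/2 = (184+50)/510 = 234/510 = 0.45882… → L = 45.9%
L ≤ 0.5 → S = Δ/(Max+Min) = 134/(184+50) = 134/234 = 0.57264… → S = 57.3%
(the 1/255 factors cancel in S and H, so raw channel differences can be used)
Max is R' → H = 60 × (((G-B)/Δ) mod 6) = 60 × (((85-50)/134) mod 6)
  35/134 = 0.2611…
  H = 60 × 0.2611… = 15.671…° → H = 15.7°
= HSL(15.7°, 57.3%, 45.9%)


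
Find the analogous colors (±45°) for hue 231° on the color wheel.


Base hue: 231°
Left analog: (231 - 45) mod 360 = 186°
Right analog: (231 + 45) mod 360 = 276°
Analogous hues = 186° and 276°


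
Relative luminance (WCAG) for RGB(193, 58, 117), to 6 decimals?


Linearize each channel (sRGB transfer function): c = v/255; c_lin = c/12.92 if c ≤ 0.04045, else ((c+0.055)/1.055)^2.4
  R: 193/255 ≈ 0.756863 > 0.04045 → ((0.756863+0.055)/1.055)^2.4 ≈ 0.533276
  G: 58/255 ≈ 0.227451 > 0.04045 → ((0.227451+0.055)/1.055)^2.4 ≈ 0.042311
  B: 117/255 ≈ 0.458824 > 0.04045 → ((0.458824+0.055)/1.055)^2.4 ≈ 0.177888
R_lin = 0.533276, G_lin = 0.042311, B_lin = 0.177888
L = 0.2126×R + 0.7152×G + 0.0722×B
L = 0.2126×0.533276 + 0.7152×0.042311 + 0.0722×0.177888
L ≈ 0.156479


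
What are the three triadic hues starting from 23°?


Triadic: equally spaced at 120° intervals
H1 = 23°
H2 = (23 + 120) mod 360 = 143°
H3 = (23 + 240) mod 360 = 263°
Triadic = 23°, 143°, 263°


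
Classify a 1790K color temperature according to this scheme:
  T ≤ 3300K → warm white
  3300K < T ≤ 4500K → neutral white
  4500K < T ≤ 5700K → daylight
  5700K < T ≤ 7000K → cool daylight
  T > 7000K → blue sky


Temperature: 1790K
1790K ≤ 3300K → warm white
Classification: warm white


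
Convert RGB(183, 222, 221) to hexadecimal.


R = 183 → B7 (hex)
G = 222 → DE (hex)
B = 221 → DD (hex)
Hex = #B7DEDD


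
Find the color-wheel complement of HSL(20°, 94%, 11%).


Complement = opposite side of color wheel = hue + 180°
H' = (20 + 180) mod 360 = 200°
S and L unchanged.
= HSL(200°, 94%, 11%)


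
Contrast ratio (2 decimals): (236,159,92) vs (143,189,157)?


Linearize each sRGB channel c=v/255: c/12.92 if c ≤ 0.04045 else ((c+0.055)/1.055)^2.4
L = 0.2126×R_lin + 0.7152×G_lin + 0.0722×B_lin
Color 1 (236,159,92):
  R=236: 236/255≈0.9255 > 0.04045 → ((0.9255+0.055)/1.055)^2.4 ≈ 0.83880
  G=159: 159/255≈0.6235 > 0.04045 → ((0.6235+0.055)/1.055)^2.4 ≈ 0.34670
  B=92: 92/255≈0.3608 > 0.04045 → ((0.3608+0.055)/1.055)^2.4 ≈ 0.10702
  L1 = 0.2126×0.83880 + 0.7152×0.34670 + 0.0722×0.10702 ≈ 0.43402
Color 2 (143,189,157):
  R=143: 143/255≈0.5608 > 0.04045 → ((0.5608+0.055)/1.055)^2.4 ≈ 0.27468
  G=189: 189/255≈0.7412 > 0.04045 → ((0.7412+0.055)/1.055)^2.4 ≈ 0.50888
  B=157: 157/255≈0.6157 > 0.04045 → ((0.6157+0.055)/1.055)^2.4 ≈ 0.33716
  L2 = 0.2126×0.27468 + 0.7152×0.50888 + 0.0722×0.33716 ≈ 0.44669
Lighter = 0.44669, Darker = 0.43402
Ratio = (L_lighter + 0.05) / (L_darker + 0.05)
Ratio = (0.44669 + 0.05) / (0.43402 + 0.05) = 0.49669 / 0.48402 ≈ 1.0262
Ratio ≈ 1.03:1


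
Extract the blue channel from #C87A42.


Color: #C87A42
R = C8 = 200
G = 7A = 122
B = 42 = 66
Blue = 66


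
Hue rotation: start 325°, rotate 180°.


New hue = (H + rotation) mod 360
New hue = (325 + 180) mod 360
= 505 mod 360
= 145°


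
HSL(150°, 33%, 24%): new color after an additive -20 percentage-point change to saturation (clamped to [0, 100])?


Original S = 33%
Adjustment = -20 percentage points
New S = 33 + (-20) = 13
Clamp to [0, 100] → 13
= HSL(150°, 13%, 24%)


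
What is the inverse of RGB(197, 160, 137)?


Invert: (255-R, 255-G, 255-B)
R: 255-197 = 58
G: 255-160 = 95
B: 255-137 = 118
= RGB(58, 95, 118)


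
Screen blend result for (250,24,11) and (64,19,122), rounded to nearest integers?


Screen: C = 255 - (255-A)×(255-B)/255, rounded to nearest integer
R: 255 - (255-250)×(255-64)/255 = 255 - 955/255 ≈ 255 - 3.745 = 251.255 → 251
G: 255 - (255-24)×(255-19)/255 = 255 - 54516/255 ≈ 255 - 213.788 = 41.212 → 41
B: 255 - (255-11)×(255-122)/255 = 255 - 32452/255 ≈ 255 - 127.263 = 127.737 → 128
= RGB(251, 41, 128)


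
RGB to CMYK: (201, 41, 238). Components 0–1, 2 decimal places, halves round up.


R'=201/255≈0.7882, G'=41/255≈0.1608, B'=238/255≈0.9333
K = 1 - max(R',G',B') = 1 - 238/255 = 17/255 = 0.06666… → 0.07
(1-R'-K)/(1-K) simplifies to (max-R)/max with max = 238:
C = (238-201)/238 = 37/238 = 0.15546… → 0.16
M = (238-41)/238 = 197/238 = 0.82773… → 0.83
Y = (238-238)/238 = 0/238 = 0 → 0.00
= CMYK(0.16, 0.83, 0.00, 0.07)


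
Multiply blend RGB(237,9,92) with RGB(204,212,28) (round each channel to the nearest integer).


Multiply: C = A×B/255, rounded to nearest integer
R: 237×204/255 = 48348/255 ≈ 189.600 → 190
G: 9×212/255 = 1908/255 ≈ 7.482 → 7
B: 92×28/255 = 2576/255 ≈ 10.102 → 10
= RGB(190, 7, 10)


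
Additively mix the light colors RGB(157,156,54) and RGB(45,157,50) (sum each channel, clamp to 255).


Additive: each channel = min(255, C₁+C₂)
R: 157+45 = 202 → 202
G: 156+157 = 313 → 255
B: 54+50 = 104 → 104
= RGB(202, 255, 104)


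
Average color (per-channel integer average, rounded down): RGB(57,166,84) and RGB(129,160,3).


Midpoint: each channel = ⌊(C₁+C₂)/2⌋
R: ⌊(57+129)/2⌋ = 93
G: ⌊(166+160)/2⌋ = 163
B: ⌊(84+3)/2⌋ = 43
= RGB(93, 163, 43)


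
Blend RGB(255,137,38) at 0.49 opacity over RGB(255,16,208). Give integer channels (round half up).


C = α×F + (1-α)×B, with 1-α = 0.51
R: 0.49×255 + 0.51×255 = 124.95 + 130.05 = 255.00 → 255
G: 0.49×137 + 0.51×16 = 67.13 + 8.16 = 75.29 → 75
B: 0.49×38 + 0.51×208 = 18.62 + 106.08 = 124.70 → 125
= RGB(255, 75, 125)


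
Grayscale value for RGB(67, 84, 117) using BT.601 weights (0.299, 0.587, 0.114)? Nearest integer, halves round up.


Gray = 0.299×R + 0.587×G + 0.114×B
Gray = 0.299×67 + 0.587×84 + 0.114×117
Gray = 20.033 + 49.308 + 13.338
Gray = 82.679 → round half up → 83
Gray = 83


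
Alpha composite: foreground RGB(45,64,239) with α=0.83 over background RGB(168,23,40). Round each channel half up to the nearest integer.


C = α×F + (1-α)×B, with 1-α = 0.17
R: 0.83×45 + 0.17×168 = 37.35 + 28.56 = 65.91 → 66
G: 0.83×64 + 0.17×23 = 53.12 + 3.91 = 57.03 → 57
B: 0.83×239 + 0.17×40 = 198.37 + 6.80 = 205.17 → 205
= RGB(66, 57, 205)


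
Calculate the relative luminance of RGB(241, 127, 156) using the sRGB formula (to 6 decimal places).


Linearize each channel (sRGB transfer function): c = v/255; c_lin = c/12.92 if c ≤ 0.04045, else ((c+0.055)/1.055)^2.4
  R: 241/255 ≈ 0.945098 > 0.04045 → ((0.945098+0.055)/1.055)^2.4 ≈ 0.879622
  G: 127/255 ≈ 0.498039 > 0.04045 → ((0.498039+0.055)/1.055)^2.4 ≈ 0.212231
  B: 156/255 ≈ 0.611765 > 0.04045 → ((0.611765+0.055)/1.055)^2.4 ≈ 0.332452
R_lin = 0.879622, G_lin = 0.212231, B_lin = 0.332452
L = 0.2126×R + 0.7152×G + 0.0722×B
L = 0.2126×0.879622 + 0.7152×0.212231 + 0.0722×0.332452
L ≈ 0.362798


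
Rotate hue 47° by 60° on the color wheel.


New hue = (H + rotation) mod 360
New hue = (47 + 60) mod 360
= 107 mod 360
= 107°


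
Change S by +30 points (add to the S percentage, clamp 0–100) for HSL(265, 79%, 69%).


Original S = 79%
Adjustment = +30 percentage points
New S = 79 + (30) = 109
Clamp to [0, 100] → 100
= HSL(265°, 100%, 69%)


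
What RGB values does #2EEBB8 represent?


2E → 46 (R)
EB → 235 (G)
B8 → 184 (B)
= RGB(46, 235, 184)


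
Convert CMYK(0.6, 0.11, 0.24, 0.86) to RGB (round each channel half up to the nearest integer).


R = 255 × (1-C) × (1-K) = 255 × 0.40 × 0.14 = 14.28 → 14
G = 255 × (1-M) × (1-K) = 255 × 0.89 × 0.14 = 31.773 → 32
B = 255 × (1-Y) × (1-K) = 255 × 0.76 × 0.14 = 27.132 → 27
= RGB(14, 32, 27)


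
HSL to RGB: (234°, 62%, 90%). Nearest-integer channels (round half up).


H=234°, S=0.62, L=0.90
C = (1-|2L-1|)×S = (1-|0.80|)×0.62 = 0.124
H' = H/60 = 234/60 ≈ 3.9000; X = C×(1-|H' mod 2 - 1|) = 0.0124
m = L - C/2 = 0.90 - 0.062 = 0.838
Sector ⌊H'⌋ = 3 → (R',G',B') = (0.0, 0.0124, 0.124)
RGB = ((R'+m)×255, (G'+m)×255, (B'+m)×255) = (213.69, 216.852, 245.31)
Round half up → RGB(214, 217, 245)


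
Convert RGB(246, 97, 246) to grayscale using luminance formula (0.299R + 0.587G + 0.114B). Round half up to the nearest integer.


Gray = 0.299×R + 0.587×G + 0.114×B
Gray = 0.299×246 + 0.587×97 + 0.114×246
Gray = 73.554 + 56.939 + 28.044
Gray = 158.537 → round half up → 159
Gray = 159


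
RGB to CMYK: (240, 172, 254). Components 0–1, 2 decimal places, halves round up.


R'=240/255≈0.9412, G'=172/255≈0.6745, B'=254/255≈0.9961
K = 1 - max(R',G',B') = 1 - 254/255 = 1/255 = 0.00392… → 0.00
(1-R'-K)/(1-K) simplifies to (max-R)/max with max = 254:
C = (254-240)/254 = 14/254 = 0.05511… → 0.06
M = (254-172)/254 = 82/254 = 0.32283… → 0.32
Y = (254-254)/254 = 0/254 = 0 → 0.00
= CMYK(0.06, 0.32, 0.00, 0.00)


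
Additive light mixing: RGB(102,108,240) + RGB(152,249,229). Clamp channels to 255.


Additive: each channel = min(255, C₁+C₂)
R: 102+152 = 254 → 254
G: 108+249 = 357 → 255
B: 240+229 = 469 → 255
= RGB(254, 255, 255)


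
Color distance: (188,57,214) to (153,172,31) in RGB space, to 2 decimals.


d = √[(R₁-R₂)² + (G₁-G₂)² + (B₁-B₂)²]
d = √[(188-153)² + (57-172)² + (214-31)²]
d = √[1225 + 13225 + 33489]
d = √47939
d ≈ 218.95


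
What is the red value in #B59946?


Color: #B59946
R = B5 = 181
G = 99 = 153
B = 46 = 70
Red = 181


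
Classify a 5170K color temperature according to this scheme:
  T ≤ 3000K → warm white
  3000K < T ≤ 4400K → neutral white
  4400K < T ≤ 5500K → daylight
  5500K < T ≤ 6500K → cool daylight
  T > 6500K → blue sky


Temperature: 5170K
4400K < 5170K ≤ 5500K → daylight
Classification: daylight


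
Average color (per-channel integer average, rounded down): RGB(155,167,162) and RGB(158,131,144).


Midpoint: each channel = ⌊(C₁+C₂)/2⌋
R: ⌊(155+158)/2⌋ = 156
G: ⌊(167+131)/2⌋ = 149
B: ⌊(162+144)/2⌋ = 153
= RGB(156, 149, 153)


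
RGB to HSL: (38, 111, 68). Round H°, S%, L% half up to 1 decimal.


Normalize: R'=38/255≈0.1490, G'=111/255≈0.4353, B'=68/255≈0.2667
Max=111/255, Min=38/255, Δ=Max-Min=73/255
L = (Max+Min)/2 = (111+38)/510 = 149/510 = 0.29215… → L = 29.2%
L ≤ 0.5 → S = Δ/(Max+Min) = 73/(111+38) = 73/149 = 0.48993… → S = 49.0%
(the 1/255 factors cancel in S and H, so raw channel differences can be used)
Max is G' → H = 60 × ((B-R)/Δ + 2) = 60 × ((68-38)/73 + 2)
  30/73 + 2 = 0.4109… + 2 = 2.4109…
  H = 60 × 2.4109… = 144.657…° → H = 144.7°
= HSL(144.7°, 49.0%, 29.2%)


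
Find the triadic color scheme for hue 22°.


Triadic: equally spaced at 120° intervals
H1 = 22°
H2 = (22 + 120) mod 360 = 142°
H3 = (22 + 240) mod 360 = 262°
Triadic = 22°, 142°, 262°


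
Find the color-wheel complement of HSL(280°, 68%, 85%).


Complement = opposite side of color wheel = hue + 180°
H' = (280 + 180) mod 360 = 100°
S and L unchanged.
= HSL(100°, 68%, 85%)


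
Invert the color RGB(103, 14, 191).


Invert: (255-R, 255-G, 255-B)
R: 255-103 = 152
G: 255-14 = 241
B: 255-191 = 64
= RGB(152, 241, 64)


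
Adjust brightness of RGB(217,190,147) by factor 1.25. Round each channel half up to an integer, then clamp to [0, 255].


Multiply each channel by 1.25, round half up, clamp to [0, 255]
R: 217×1.25 = 271.25 → round → 271 → clamp → 255
G: 190×1.25 = 237.5 → round → 238
B: 147×1.25 = 183.75 → round → 184
= RGB(255, 238, 184)


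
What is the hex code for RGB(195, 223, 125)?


R = 195 → C3 (hex)
G = 223 → DF (hex)
B = 125 → 7D (hex)
Hex = #C3DF7D


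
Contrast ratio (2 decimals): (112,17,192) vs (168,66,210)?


Linearize each sRGB channel c=v/255: c/12.92 if c ≤ 0.04045 else ((c+0.055)/1.055)^2.4
L = 0.2126×R_lin + 0.7152×G_lin + 0.0722×B_lin
Color 1 (112,17,192):
  R=112: 112/255≈0.4392 > 0.04045 → ((0.4392+0.055)/1.055)^2.4 ≈ 0.16203
  G=17: 17/255≈0.0667 > 0.04045 → ((0.0667+0.055)/1.055)^2.4 ≈ 0.00561
  B=192: 192/255≈0.7529 > 0.04045 → ((0.7529+0.055)/1.055)^2.4 ≈ 0.52712
  L1 = 0.2126×0.16203 + 0.7152×0.00561 + 0.0722×0.52712 ≈ 0.07651
Color 2 (168,66,210):
  R=168: 168/255≈0.6588 > 0.04045 → ((0.6588+0.055)/1.055)^2.4 ≈ 0.39157
  G=66: 66/255≈0.2588 > 0.04045 → ((0.2588+0.055)/1.055)^2.4 ≈ 0.05448
  B=210: 210/255≈0.8235 > 0.04045 → ((0.8235+0.055)/1.055)^2.4 ≈ 0.64448
  L2 = 0.2126×0.39157 + 0.7152×0.05448 + 0.0722×0.64448 ≈ 0.16874
Lighter = 0.16874, Darker = 0.07651
Ratio = (L_lighter + 0.05) / (L_darker + 0.05)
Ratio = (0.16874 + 0.05) / (0.07651 + 0.05) = 0.21874 / 0.12651 ≈ 1.7290
Ratio ≈ 1.73:1


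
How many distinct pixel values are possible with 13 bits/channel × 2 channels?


Total bits = 13 bits/channel × 2 channels = 26 bits
Distinct pixel values = 2^26
= 67,108,864 pixel values


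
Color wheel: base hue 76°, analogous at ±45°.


Base hue: 76°
Left analog: (76 - 45) mod 360 = 31°
Right analog: (76 + 45) mod 360 = 121°
Analogous hues = 31° and 121°


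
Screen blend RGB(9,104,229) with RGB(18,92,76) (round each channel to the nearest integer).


Screen: C = 255 - (255-A)×(255-B)/255, rounded to nearest integer
R: 255 - (255-9)×(255-18)/255 = 255 - 58302/255 ≈ 255 - 228.635 = 26.365 → 26
G: 255 - (255-104)×(255-92)/255 = 255 - 24613/255 ≈ 255 - 96.522 = 158.478 → 158
B: 255 - (255-229)×(255-76)/255 = 255 - 4654/255 ≈ 255 - 18.251 = 236.749 → 237
= RGB(26, 158, 237)


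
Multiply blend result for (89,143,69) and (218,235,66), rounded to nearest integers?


Multiply: C = A×B/255, rounded to nearest integer
R: 89×218/255 = 19402/255 ≈ 76.086 → 76
G: 143×235/255 = 33605/255 ≈ 131.784 → 132
B: 69×66/255 = 4554/255 ≈ 17.859 → 18
= RGB(76, 132, 18)


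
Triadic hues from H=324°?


Triadic: equally spaced at 120° intervals
H1 = 324°
H2 = (324 + 120) mod 360 = 84°
H3 = (324 + 240) mod 360 = 204°
Triadic = 324°, 84°, 204°


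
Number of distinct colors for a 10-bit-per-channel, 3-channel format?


Total bits = 10 bits/channel × 3 channels = 30 bits
Distinct colors = 2^30
= 1,073,741,824 colors


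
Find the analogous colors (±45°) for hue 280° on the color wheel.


Base hue: 280°
Left analog: (280 - 45) mod 360 = 235°
Right analog: (280 + 45) mod 360 = 325°
Analogous hues = 235° and 325°


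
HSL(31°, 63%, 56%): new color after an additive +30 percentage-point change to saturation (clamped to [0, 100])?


Original S = 63%
Adjustment = +30 percentage points
New S = 63 + (30) = 93
Clamp to [0, 100] → 93
= HSL(31°, 93%, 56%)


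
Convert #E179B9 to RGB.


E1 → 225 (R)
79 → 121 (G)
B9 → 185 (B)
= RGB(225, 121, 185)


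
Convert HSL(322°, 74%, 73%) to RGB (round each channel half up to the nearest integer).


H=322°, S=0.74, L=0.73
C = (1-|2L-1|)×S = (1-|0.46|)×0.74 = 0.3996
H' = H/60 = 322/60 ≈ 5.3667; X = C×(1-|H' mod 2 - 1|) = 0.25308
m = L - C/2 = 0.73 - 0.1998 = 0.5302
Sector ⌊H'⌋ = 5 → (R',G',B') = (0.3996, 0.0, 0.25308)
RGB = ((R'+m)×255, (G'+m)×255, (B'+m)×255) = (237.099, 135.201, 199.7364)
Round half up → RGB(237, 135, 200)


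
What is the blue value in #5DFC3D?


Color: #5DFC3D
R = 5D = 93
G = FC = 252
B = 3D = 61
Blue = 61


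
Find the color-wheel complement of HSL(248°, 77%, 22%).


Complement = opposite side of color wheel = hue + 180°
H' = (248 + 180) mod 360 = 68°
S and L unchanged.
= HSL(68°, 77%, 22%)


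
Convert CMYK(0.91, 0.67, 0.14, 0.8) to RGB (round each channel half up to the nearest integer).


R = 255 × (1-C) × (1-K) = 255 × 0.09 × 0.20 = 4.59 → 5
G = 255 × (1-M) × (1-K) = 255 × 0.33 × 0.20 = 16.83 → 17
B = 255 × (1-Y) × (1-K) = 255 × 0.86 × 0.20 = 43.86 → 44
= RGB(5, 17, 44)


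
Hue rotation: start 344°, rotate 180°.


New hue = (H + rotation) mod 360
New hue = (344 + 180) mod 360
= 524 mod 360
= 164°


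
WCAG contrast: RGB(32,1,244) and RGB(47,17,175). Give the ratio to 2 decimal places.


Linearize each sRGB channel c=v/255: c/12.92 if c ≤ 0.04045 else ((c+0.055)/1.055)^2.4
L = 0.2126×R_lin + 0.7152×G_lin + 0.0722×B_lin
Color 1 (32,1,244):
  R=32: 32/255≈0.1255 > 0.04045 → ((0.1255+0.055)/1.055)^2.4 ≈ 0.01444
  G=1: 1/255≈0.0039 ≤ 0.04045 → 0.0039/12.92 ≈ 0.00030
  B=244: 244/255≈0.9569 > 0.04045 → ((0.9569+0.055)/1.055)^2.4 ≈ 0.90466
  L1 = 0.2126×0.01444 + 0.7152×0.00030 + 0.0722×0.90466 ≈ 0.06860
Color 2 (47,17,175):
  R=47: 47/255≈0.1843 > 0.04045 → ((0.1843+0.055)/1.055)^2.4 ≈ 0.02843
  G=17: 17/255≈0.0667 > 0.04045 → ((0.0667+0.055)/1.055)^2.4 ≈ 0.00561
  B=175: 175/255≈0.6863 > 0.04045 → ((0.6863+0.055)/1.055)^2.4 ≈ 0.42869
  L2 = 0.2126×0.02843 + 0.7152×0.00561 + 0.0722×0.42869 ≈ 0.04100
Lighter = 0.06860, Darker = 0.04100
Ratio = (L_lighter + 0.05) / (L_darker + 0.05)
Ratio = (0.06860 + 0.05) / (0.04100 + 0.05) = 0.11860 / 0.09100 ≈ 1.3033
Ratio ≈ 1.30:1


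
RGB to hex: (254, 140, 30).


R = 254 → FE (hex)
G = 140 → 8C (hex)
B = 30 → 1E (hex)
Hex = #FE8C1E


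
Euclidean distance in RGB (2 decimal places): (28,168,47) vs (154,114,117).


d = √[(R₁-R₂)² + (G₁-G₂)² + (B₁-B₂)²]
d = √[(28-154)² + (168-114)² + (47-117)²]
d = √[15876 + 2916 + 4900]
d = √23692
d ≈ 153.92


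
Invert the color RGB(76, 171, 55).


Invert: (255-R, 255-G, 255-B)
R: 255-76 = 179
G: 255-171 = 84
B: 255-55 = 200
= RGB(179, 84, 200)


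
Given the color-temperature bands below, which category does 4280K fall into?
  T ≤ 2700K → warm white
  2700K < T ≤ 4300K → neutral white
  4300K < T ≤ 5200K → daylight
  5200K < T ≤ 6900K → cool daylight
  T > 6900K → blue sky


Temperature: 4280K
2700K < 4280K ≤ 4300K → neutral white
Classification: neutral white


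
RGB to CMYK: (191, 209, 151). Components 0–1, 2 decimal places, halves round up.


R'=191/255≈0.7490, G'=209/255≈0.8196, B'=151/255≈0.5922
K = 1 - max(R',G',B') = 1 - 209/255 = 46/255 = 0.18039… → 0.18
(1-R'-K)/(1-K) simplifies to (max-R)/max with max = 209:
C = (209-191)/209 = 18/209 = 0.08612… → 0.09
M = (209-209)/209 = 0/209 = 0 → 0.00
Y = (209-151)/209 = 58/209 = 0.27751… → 0.28
= CMYK(0.09, 0.00, 0.28, 0.18)


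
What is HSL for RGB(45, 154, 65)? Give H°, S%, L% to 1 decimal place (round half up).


Normalize: R'=45/255≈0.1765, G'=154/255≈0.6039, B'=65/255≈0.2549
Max=154/255, Min=45/255, Δ=Max-Min=109/255
L = (Max+Min)/2 = (154+45)/510 = 199/510 = 0.39019… → L = 39.0%
L ≤ 0.5 → S = Δ/(Max+Min) = 109/(154+45) = 109/199 = 0.54773… → S = 54.8%
(the 1/255 factors cancel in S and H, so raw channel differences can be used)
Max is G' → H = 60 × ((B-R)/Δ + 2) = 60 × ((65-45)/109 + 2)
  20/109 + 2 = 0.1834… + 2 = 2.1834…
  H = 60 × 2.1834… = 131.009…° → H = 131.0°
= HSL(131.0°, 54.8%, 39.0%)


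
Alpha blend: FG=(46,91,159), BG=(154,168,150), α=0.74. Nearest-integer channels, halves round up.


C = α×F + (1-α)×B, with 1-α = 0.26
R: 0.74×46 + 0.26×154 = 34.04 + 40.04 = 74.08 → 74
G: 0.74×91 + 0.26×168 = 67.34 + 43.68 = 111.02 → 111
B: 0.74×159 + 0.26×150 = 117.66 + 39.00 = 156.66 → 157
= RGB(74, 111, 157)


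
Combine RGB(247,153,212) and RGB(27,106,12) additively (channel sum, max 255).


Additive: each channel = min(255, C₁+C₂)
R: 247+27 = 274 → 255
G: 153+106 = 259 → 255
B: 212+12 = 224 → 224
= RGB(255, 255, 224)


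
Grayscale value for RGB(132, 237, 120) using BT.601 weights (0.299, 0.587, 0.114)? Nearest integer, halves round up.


Gray = 0.299×R + 0.587×G + 0.114×B
Gray = 0.299×132 + 0.587×237 + 0.114×120
Gray = 39.468 + 139.119 + 13.680
Gray = 192.267 → round half up → 192
Gray = 192


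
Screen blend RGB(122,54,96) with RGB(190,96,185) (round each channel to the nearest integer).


Screen: C = 255 - (255-A)×(255-B)/255, rounded to nearest integer
R: 255 - (255-122)×(255-190)/255 = 255 - 8645/255 ≈ 255 - 33.902 = 221.098 → 221
G: 255 - (255-54)×(255-96)/255 = 255 - 31959/255 ≈ 255 - 125.329 = 129.671 → 130
B: 255 - (255-96)×(255-185)/255 = 255 - 11130/255 ≈ 255 - 43.647 = 211.353 → 211
= RGB(221, 130, 211)


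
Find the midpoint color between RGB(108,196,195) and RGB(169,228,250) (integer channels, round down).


Midpoint: each channel = ⌊(C₁+C₂)/2⌋
R: ⌊(108+169)/2⌋ = 138
G: ⌊(196+228)/2⌋ = 212
B: ⌊(195+250)/2⌋ = 222
= RGB(138, 212, 222)


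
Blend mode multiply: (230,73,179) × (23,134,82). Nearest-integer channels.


Multiply: C = A×B/255, rounded to nearest integer
R: 230×23/255 = 5290/255 ≈ 20.745 → 21
G: 73×134/255 = 9782/255 ≈ 38.361 → 38
B: 179×82/255 = 14678/255 ≈ 57.561 → 58
= RGB(21, 38, 58)


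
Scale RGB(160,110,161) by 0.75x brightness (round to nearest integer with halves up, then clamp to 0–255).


Multiply each channel by 0.75, round half up, clamp to [0, 255]
R: 160×0.75 = 120
G: 110×0.75 = 82.5 → round → 83
B: 161×0.75 = 120.75 → round → 121
= RGB(120, 83, 121)


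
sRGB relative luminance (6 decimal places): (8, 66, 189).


Linearize each channel (sRGB transfer function): c = v/255; c_lin = c/12.92 if c ≤ 0.04045, else ((c+0.055)/1.055)^2.4
  R: 8/255 ≈ 0.031373 ≤ 0.04045 → 0.031373/12.92 ≈ 0.002428
  G: 66/255 ≈ 0.258824 > 0.04045 → ((0.258824+0.055)/1.055)^2.4 ≈ 0.054480
  B: 189/255 ≈ 0.741176 > 0.04045 → ((0.741176+0.055)/1.055)^2.4 ≈ 0.508881
R_lin = 0.002428, G_lin = 0.054480, B_lin = 0.508881
L = 0.2126×R + 0.7152×G + 0.0722×B
L = 0.2126×0.002428 + 0.7152×0.054480 + 0.0722×0.508881
L ≈ 0.076222


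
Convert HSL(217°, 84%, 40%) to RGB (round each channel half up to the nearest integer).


H=217°, S=0.84, L=0.40
C = (1-|2L-1|)×S = (1-|-0.20|)×0.84 = 0.672
H' = H/60 = 217/60 ≈ 3.6167; X = C×(1-|H' mod 2 - 1|) = 0.2576
m = L - C/2 = 0.40 - 0.336 = 0.064
Sector ⌊H'⌋ = 3 → (R',G',B') = (0.0, 0.2576, 0.672)
RGB = ((R'+m)×255, (G'+m)×255, (B'+m)×255) = (16.32, 82.008, 187.68)
Round half up → RGB(16, 82, 188)


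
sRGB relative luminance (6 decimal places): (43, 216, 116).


Linearize each channel (sRGB transfer function): c = v/255; c_lin = c/12.92 if c ≤ 0.04045, else ((c+0.055)/1.055)^2.4
  R: 43/255 ≈ 0.168627 > 0.04045 → ((0.168627+0.055)/1.055)^2.4 ≈ 0.024158
  G: 216/255 ≈ 0.847059 > 0.04045 → ((0.847059+0.055)/1.055)^2.4 ≈ 0.686685
  B: 116/255 ≈ 0.454902 > 0.04045 → ((0.454902+0.055)/1.055)^2.4 ≈ 0.174647
R_lin = 0.024158, G_lin = 0.686685, B_lin = 0.174647
L = 0.2126×R + 0.7152×G + 0.0722×B
L = 0.2126×0.024158 + 0.7152×0.686685 + 0.0722×0.174647
L ≈ 0.508863


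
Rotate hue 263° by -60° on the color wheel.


New hue = (H + rotation) mod 360
New hue = (263 -60) mod 360
= 203 mod 360
= 203°


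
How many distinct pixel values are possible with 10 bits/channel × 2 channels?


Total bits = 10 bits/channel × 2 channels = 20 bits
Distinct pixel values = 2^20
= 1,048,576 pixel values


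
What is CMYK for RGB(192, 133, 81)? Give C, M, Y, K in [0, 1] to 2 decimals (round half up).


R'=192/255≈0.7529, G'=133/255≈0.5216, B'=81/255≈0.3176
K = 1 - max(R',G',B') = 1 - 192/255 = 63/255 = 0.24705… → 0.25
(1-R'-K)/(1-K) simplifies to (max-R)/max with max = 192:
C = (192-192)/192 = 0/192 = 0 → 0.00
M = (192-133)/192 = 59/192 = 0.30729… → 0.31
Y = (192-81)/192 = 111/192 = 0.57812… → 0.58
= CMYK(0.00, 0.31, 0.58, 0.25)


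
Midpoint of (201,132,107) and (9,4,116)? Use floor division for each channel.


Midpoint: each channel = ⌊(C₁+C₂)/2⌋
R: ⌊(201+9)/2⌋ = 105
G: ⌊(132+4)/2⌋ = 68
B: ⌊(107+116)/2⌋ = 111
= RGB(105, 68, 111)


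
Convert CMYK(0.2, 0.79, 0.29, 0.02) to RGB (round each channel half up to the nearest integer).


R = 255 × (1-C) × (1-K) = 255 × 0.80 × 0.98 = 199.92 → 200
G = 255 × (1-M) × (1-K) = 255 × 0.21 × 0.98 = 52.479 → 52
B = 255 × (1-Y) × (1-K) = 255 × 0.71 × 0.98 = 177.429 → 177
= RGB(200, 52, 177)


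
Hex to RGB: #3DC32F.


3D → 61 (R)
C3 → 195 (G)
2F → 47 (B)
= RGB(61, 195, 47)


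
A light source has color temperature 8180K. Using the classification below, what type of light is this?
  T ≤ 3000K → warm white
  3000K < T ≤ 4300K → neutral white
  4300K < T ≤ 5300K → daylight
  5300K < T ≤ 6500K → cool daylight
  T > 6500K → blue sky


Temperature: 8180K
8180K > 6500K → blue sky
Classification: blue sky


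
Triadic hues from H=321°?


Triadic: equally spaced at 120° intervals
H1 = 321°
H2 = (321 + 120) mod 360 = 81°
H3 = (321 + 240) mod 360 = 201°
Triadic = 321°, 81°, 201°


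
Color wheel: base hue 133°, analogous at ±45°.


Base hue: 133°
Left analog: (133 - 45) mod 360 = 88°
Right analog: (133 + 45) mod 360 = 178°
Analogous hues = 88° and 178°


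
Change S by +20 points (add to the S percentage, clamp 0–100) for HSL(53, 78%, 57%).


Original S = 78%
Adjustment = +20 percentage points
New S = 78 + (20) = 98
Clamp to [0, 100] → 98
= HSL(53°, 98%, 57%)


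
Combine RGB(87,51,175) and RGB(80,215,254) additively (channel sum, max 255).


Additive: each channel = min(255, C₁+C₂)
R: 87+80 = 167 → 167
G: 51+215 = 266 → 255
B: 175+254 = 429 → 255
= RGB(167, 255, 255)


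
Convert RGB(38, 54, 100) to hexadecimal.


R = 38 → 26 (hex)
G = 54 → 36 (hex)
B = 100 → 64 (hex)
Hex = #263664


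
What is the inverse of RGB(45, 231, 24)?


Invert: (255-R, 255-G, 255-B)
R: 255-45 = 210
G: 255-231 = 24
B: 255-24 = 231
= RGB(210, 24, 231)


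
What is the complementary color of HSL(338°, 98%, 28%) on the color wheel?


Complement = opposite side of color wheel = hue + 180°
H' = (338 + 180) mod 360 = 158°
S and L unchanged.
= HSL(158°, 98%, 28%)


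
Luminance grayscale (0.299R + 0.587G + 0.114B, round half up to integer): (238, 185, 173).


Gray = 0.299×R + 0.587×G + 0.114×B
Gray = 0.299×238 + 0.587×185 + 0.114×173
Gray = 71.162 + 108.595 + 19.722
Gray = 199.479 → round half up → 199
Gray = 199


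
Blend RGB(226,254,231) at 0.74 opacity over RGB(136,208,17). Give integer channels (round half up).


C = α×F + (1-α)×B, with 1-α = 0.26
R: 0.74×226 + 0.26×136 = 167.24 + 35.36 = 202.60 → 203
G: 0.74×254 + 0.26×208 = 187.96 + 54.08 = 242.04 → 242
B: 0.74×231 + 0.26×17 = 170.94 + 4.42 = 175.36 → 175
= RGB(203, 242, 175)


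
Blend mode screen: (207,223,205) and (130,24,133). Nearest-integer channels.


Screen: C = 255 - (255-A)×(255-B)/255, rounded to nearest integer
R: 255 - (255-207)×(255-130)/255 = 255 - 6000/255 ≈ 255 - 23.529 = 231.471 → 231
G: 255 - (255-223)×(255-24)/255 = 255 - 7392/255 ≈ 255 - 28.988 = 226.012 → 226
B: 255 - (255-205)×(255-133)/255 = 255 - 6100/255 ≈ 255 - 23.922 = 231.078 → 231
= RGB(231, 226, 231)


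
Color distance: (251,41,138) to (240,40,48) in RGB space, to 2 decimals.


d = √[(R₁-R₂)² + (G₁-G₂)² + (B₁-B₂)²]
d = √[(251-240)² + (41-40)² + (138-48)²]
d = √[121 + 1 + 8100]
d = √8222
d ≈ 90.68


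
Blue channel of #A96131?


Color: #A96131
R = A9 = 169
G = 61 = 97
B = 31 = 49
Blue = 49


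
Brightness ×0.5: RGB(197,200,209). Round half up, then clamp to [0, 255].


Multiply each channel by 0.5, round half up, clamp to [0, 255]
R: 197×0.5 = 98.5 → round → 99
G: 200×0.5 = 100
B: 209×0.5 = 104.5 → round → 105
= RGB(99, 100, 105)


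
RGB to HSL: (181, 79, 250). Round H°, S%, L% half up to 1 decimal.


Normalize: R'=181/255≈0.7098, G'=79/255≈0.3098, B'=250/255≈0.9804
Max=250/255, Min=79/255, Δ=Max-Min=171/255
L = (Max+Min)/2 = (250+79)/510 = 329/510 = 0.64509… → L = 64.5%
L > 0.5 → S = Δ/(2-Max-Min) = 171/(510-250-79) = 171/181 = 0.94475… → S = 94.5%
(the 1/255 factors cancel in S and H, so raw channel differences can be used)
Max is B' → H = 60 × ((R-G)/Δ + 4) = 60 × ((181-79)/171 + 4)
  102/171 + 4 = 0.5964… + 4 = 4.5964…
  H = 60 × 4.5964… = 275.789…° → H = 275.8°
= HSL(275.8°, 94.5%, 64.5%)


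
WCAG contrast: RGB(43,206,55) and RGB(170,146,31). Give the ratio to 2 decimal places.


Linearize each sRGB channel c=v/255: c/12.92 if c ≤ 0.04045 else ((c+0.055)/1.055)^2.4
L = 0.2126×R_lin + 0.7152×G_lin + 0.0722×B_lin
Color 1 (43,206,55):
  R=43: 43/255≈0.1686 > 0.04045 → ((0.1686+0.055)/1.055)^2.4 ≈ 0.02416
  G=206: 206/255≈0.8078 > 0.04045 → ((0.8078+0.055)/1.055)^2.4 ≈ 0.61721
  B=55: 55/255≈0.2157 > 0.04045 → ((0.2157+0.055)/1.055)^2.4 ≈ 0.03820
  L1 = 0.2126×0.02416 + 0.7152×0.61721 + 0.0722×0.03820 ≈ 0.44932
Color 2 (170,146,31):
  R=170: 170/255≈0.6667 > 0.04045 → ((0.6667+0.055)/1.055)^2.4 ≈ 0.40198
  G=146: 146/255≈0.5725 > 0.04045 → ((0.5725+0.055)/1.055)^2.4 ≈ 0.28744
  B=31: 31/255≈0.1216 > 0.04045 → ((0.1216+0.055)/1.055)^2.4 ≈ 0.01370
  L2 = 0.2126×0.40198 + 0.7152×0.28744 + 0.0722×0.01370 ≈ 0.29203
Lighter = 0.44932, Darker = 0.29203
Ratio = (L_lighter + 0.05) / (L_darker + 0.05)
Ratio = (0.44932 + 0.05) / (0.29203 + 0.05) = 0.49932 / 0.34203 ≈ 1.4599
Ratio ≈ 1.46:1


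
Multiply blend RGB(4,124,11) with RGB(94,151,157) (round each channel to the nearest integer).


Multiply: C = A×B/255, rounded to nearest integer
R: 4×94/255 = 376/255 ≈ 1.475 → 1
G: 124×151/255 = 18724/255 ≈ 73.427 → 73
B: 11×157/255 = 1727/255 ≈ 6.773 → 7
= RGB(1, 73, 7)


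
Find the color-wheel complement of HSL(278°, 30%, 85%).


Complement = opposite side of color wheel = hue + 180°
H' = (278 + 180) mod 360 = 98°
S and L unchanged.
= HSL(98°, 30%, 85%)


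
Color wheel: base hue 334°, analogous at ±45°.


Base hue: 334°
Left analog: (334 - 45) mod 360 = 289°
Right analog: (334 + 45) mod 360 = 19°
Analogous hues = 289° and 19°


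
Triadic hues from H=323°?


Triadic: equally spaced at 120° intervals
H1 = 323°
H2 = (323 + 120) mod 360 = 83°
H3 = (323 + 240) mod 360 = 203°
Triadic = 323°, 83°, 203°


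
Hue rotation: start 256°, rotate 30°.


New hue = (H + rotation) mod 360
New hue = (256 + 30) mod 360
= 286 mod 360
= 286°


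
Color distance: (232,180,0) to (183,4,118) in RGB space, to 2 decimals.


d = √[(R₁-R₂)² + (G₁-G₂)² + (B₁-B₂)²]
d = √[(232-183)² + (180-4)² + (0-118)²]
d = √[2401 + 30976 + 13924]
d = √47301
d ≈ 217.49


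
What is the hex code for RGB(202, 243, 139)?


R = 202 → CA (hex)
G = 243 → F3 (hex)
B = 139 → 8B (hex)
Hex = #CAF38B


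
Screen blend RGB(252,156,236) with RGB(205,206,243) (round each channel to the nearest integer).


Screen: C = 255 - (255-A)×(255-B)/255, rounded to nearest integer
R: 255 - (255-252)×(255-205)/255 = 255 - 150/255 ≈ 255 - 0.588 = 254.412 → 254
G: 255 - (255-156)×(255-206)/255 = 255 - 4851/255 ≈ 255 - 19.024 = 235.976 → 236
B: 255 - (255-236)×(255-243)/255 = 255 - 228/255 ≈ 255 - 0.894 = 254.106 → 254
= RGB(254, 236, 254)


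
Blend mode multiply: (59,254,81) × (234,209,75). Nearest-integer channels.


Multiply: C = A×B/255, rounded to nearest integer
R: 59×234/255 = 13806/255 ≈ 54.141 → 54
G: 254×209/255 = 53086/255 ≈ 208.180 → 208
B: 81×75/255 = 6075/255 ≈ 23.824 → 24
= RGB(54, 208, 24)


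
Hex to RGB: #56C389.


56 → 86 (R)
C3 → 195 (G)
89 → 137 (B)
= RGB(86, 195, 137)


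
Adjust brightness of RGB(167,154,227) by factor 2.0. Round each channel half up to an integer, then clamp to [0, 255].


Multiply each channel by 2.0, round half up, clamp to [0, 255]
R: 167×2.0 = 334 → clamp → 255
G: 154×2.0 = 308 → clamp → 255
B: 227×2.0 = 454 → clamp → 255
= RGB(255, 255, 255)


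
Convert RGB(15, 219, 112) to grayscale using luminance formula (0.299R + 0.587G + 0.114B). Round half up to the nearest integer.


Gray = 0.299×R + 0.587×G + 0.114×B
Gray = 0.299×15 + 0.587×219 + 0.114×112
Gray = 4.485 + 128.553 + 12.768
Gray = 145.806 → round half up → 146
Gray = 146


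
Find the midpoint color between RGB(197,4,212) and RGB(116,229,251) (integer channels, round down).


Midpoint: each channel = ⌊(C₁+C₂)/2⌋
R: ⌊(197+116)/2⌋ = 156
G: ⌊(4+229)/2⌋ = 116
B: ⌊(212+251)/2⌋ = 231
= RGB(156, 116, 231)


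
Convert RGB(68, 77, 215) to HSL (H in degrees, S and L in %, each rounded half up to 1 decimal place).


Normalize: R'=68/255≈0.2667, G'=77/255≈0.3020, B'=215/255≈0.8431
Max=215/255, Min=68/255, Δ=Max-Min=147/255
L = (Max+Min)/2 = (215+68)/510 = 283/510 = 0.55490… → L = 55.5%
L > 0.5 → S = Δ/(2-Max-Min) = 147/(510-215-68) = 147/227 = 0.64757… → S = 64.8%
(the 1/255 factors cancel in S and H, so raw channel differences can be used)
Max is B' → H = 60 × ((R-G)/Δ + 4) = 60 × ((68-77)/147 + 4)
  -9/147 + 4 = -0.0612… + 4 = 3.9387…
  H = 60 × 3.9387… = 236.326…° → H = 236.3°
= HSL(236.3°, 64.8%, 55.5%)


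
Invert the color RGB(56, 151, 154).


Invert: (255-R, 255-G, 255-B)
R: 255-56 = 199
G: 255-151 = 104
B: 255-154 = 101
= RGB(199, 104, 101)


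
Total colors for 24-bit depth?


Colors = 2^bits = 2^24
= 16,777,216 colors


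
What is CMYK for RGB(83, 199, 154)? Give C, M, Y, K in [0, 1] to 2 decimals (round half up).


R'=83/255≈0.3255, G'=199/255≈0.7804, B'=154/255≈0.6039
K = 1 - max(R',G',B') = 1 - 199/255 = 56/255 = 0.21960… → 0.22
(1-R'-K)/(1-K) simplifies to (max-R)/max with max = 199:
C = (199-83)/199 = 116/199 = 0.58291… → 0.58
M = (199-199)/199 = 0/199 = 0 → 0.00
Y = (199-154)/199 = 45/199 = 0.22613… → 0.23
= CMYK(0.58, 0.00, 0.23, 0.22)


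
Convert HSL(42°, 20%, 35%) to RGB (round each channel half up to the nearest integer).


H=42°, S=0.20, L=0.35
C = (1-|2L-1|)×S = (1-|-0.30|)×0.20 = 0.14
H' = H/60 = 42/60 ≈ 0.7000; X = C×(1-|H' mod 2 - 1|) = 0.098
m = L - C/2 = 0.35 - 0.07 = 0.28
Sector ⌊H'⌋ = 0 → (R',G',B') = (0.14, 0.098, 0.0)
RGB = ((R'+m)×255, (G'+m)×255, (B'+m)×255) = (107.1, 96.39, 71.4)
Round half up → RGB(107, 96, 71)


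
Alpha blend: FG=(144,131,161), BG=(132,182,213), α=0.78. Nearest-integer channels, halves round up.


C = α×F + (1-α)×B, with 1-α = 0.22
R: 0.78×144 + 0.22×132 = 112.32 + 29.04 = 141.36 → 141
G: 0.78×131 + 0.22×182 = 102.18 + 40.04 = 142.22 → 142
B: 0.78×161 + 0.22×213 = 125.58 + 46.86 = 172.44 → 172
= RGB(141, 142, 172)


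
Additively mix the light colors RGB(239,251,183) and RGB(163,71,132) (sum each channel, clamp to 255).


Additive: each channel = min(255, C₁+C₂)
R: 239+163 = 402 → 255
G: 251+71 = 322 → 255
B: 183+132 = 315 → 255
= RGB(255, 255, 255)


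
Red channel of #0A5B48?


Color: #0A5B48
R = 0A = 10
G = 5B = 91
B = 48 = 72
Red = 10


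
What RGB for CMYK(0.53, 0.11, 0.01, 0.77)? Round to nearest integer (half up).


R = 255 × (1-C) × (1-K) = 255 × 0.47 × 0.23 = 27.5655 → 28
G = 255 × (1-M) × (1-K) = 255 × 0.89 × 0.23 = 52.1985 → 52
B = 255 × (1-Y) × (1-K) = 255 × 0.99 × 0.23 = 58.0635 → 58
= RGB(28, 52, 58)


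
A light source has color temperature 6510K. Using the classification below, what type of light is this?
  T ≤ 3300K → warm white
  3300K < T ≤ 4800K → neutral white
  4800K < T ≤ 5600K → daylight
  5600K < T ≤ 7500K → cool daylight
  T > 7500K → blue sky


Temperature: 6510K
5600K < 6510K ≤ 7500K → cool daylight
Classification: cool daylight


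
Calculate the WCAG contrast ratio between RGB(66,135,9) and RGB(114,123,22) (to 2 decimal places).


Linearize each sRGB channel c=v/255: c/12.92 if c ≤ 0.04045 else ((c+0.055)/1.055)^2.4
L = 0.2126×R_lin + 0.7152×G_lin + 0.0722×B_lin
Color 1 (66,135,9):
  R=66: 66/255≈0.2588 > 0.04045 → ((0.2588+0.055)/1.055)^2.4 ≈ 0.05448
  G=135: 135/255≈0.5294 > 0.04045 → ((0.5294+0.055)/1.055)^2.4 ≈ 0.24228
  B=9: 9/255≈0.0353 ≤ 0.04045 → 0.0353/12.92 ≈ 0.00273
  L1 = 0.2126×0.05448 + 0.7152×0.24228 + 0.0722×0.00273 ≈ 0.18506
Color 2 (114,123,22):
  R=114: 114/255≈0.4471 > 0.04045 → ((0.4471+0.055)/1.055)^2.4 ≈ 0.16827
  G=123: 123/255≈0.4824 > 0.04045 → ((0.4824+0.055)/1.055)^2.4 ≈ 0.19807
  B=22: 22/255≈0.0863 > 0.04045 → ((0.0863+0.055)/1.055)^2.4 ≈ 0.00802
  L2 = 0.2126×0.16827 + 0.7152×0.19807 + 0.0722×0.00802 ≈ 0.17801
Lighter = 0.18506, Darker = 0.17801
Ratio = (L_lighter + 0.05) / (L_darker + 0.05)
Ratio = (0.18506 + 0.05) / (0.17801 + 0.05) = 0.23506 / 0.22801 ≈ 1.0309
Ratio ≈ 1.03:1


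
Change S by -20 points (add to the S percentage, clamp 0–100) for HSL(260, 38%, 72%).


Original S = 38%
Adjustment = -20 percentage points
New S = 38 + (-20) = 18
Clamp to [0, 100] → 18
= HSL(260°, 18%, 72%)
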